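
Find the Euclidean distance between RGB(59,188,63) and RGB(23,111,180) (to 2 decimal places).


d = √[(R₁-R₂)² + (G₁-G₂)² + (B₁-B₂)²]
d = √[(59-23)² + (188-111)² + (63-180)²]
d = √[1296 + 5929 + 13689]
d = √20914
d ≈ 144.62


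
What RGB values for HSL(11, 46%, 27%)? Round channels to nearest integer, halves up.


H=11°, S=0.46, L=0.27
C = (1-|2L-1|)×S = (1-|-0.46|)×0.46 = 0.2484
H' = H/60 = 11/60 ≈ 0.1833; X = C×(1-|H' mod 2 - 1|) = 0.04554
m = L - C/2 = 0.27 - 0.1242 = 0.1458
Sector ⌊H'⌋ = 0 → (R',G',B') = (0.2484, 0.04554, 0.0)
RGB = ((R'+m)×255, (G'+m)×255, (B'+m)×255) = (100.521, 48.7917, 37.179)
Round half up → RGB(101, 49, 37)


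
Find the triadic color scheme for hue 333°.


Triadic: equally spaced at 120° intervals
H1 = 333°
H2 = (333 + 120) mod 360 = 93°
H3 = (333 + 240) mod 360 = 213°
Triadic = 333°, 93°, 213°


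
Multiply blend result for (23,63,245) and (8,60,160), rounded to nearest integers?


Multiply: C = A×B/255, rounded to nearest integer
R: 23×8/255 = 184/255 ≈ 0.722 → 1
G: 63×60/255 = 3780/255 ≈ 14.824 → 15
B: 245×160/255 = 39200/255 ≈ 153.725 → 154
= RGB(1, 15, 154)


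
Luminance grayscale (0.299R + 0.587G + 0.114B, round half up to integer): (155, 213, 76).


Gray = 0.299×R + 0.587×G + 0.114×B
Gray = 0.299×155 + 0.587×213 + 0.114×76
Gray = 46.345 + 125.031 + 8.664
Gray = 180.040 → round half up → 180
Gray = 180


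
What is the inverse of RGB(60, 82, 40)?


Invert: (255-R, 255-G, 255-B)
R: 255-60 = 195
G: 255-82 = 173
B: 255-40 = 215
= RGB(195, 173, 215)


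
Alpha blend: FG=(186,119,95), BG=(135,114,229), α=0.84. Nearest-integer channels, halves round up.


C = α×F + (1-α)×B, with 1-α = 0.16
R: 0.84×186 + 0.16×135 = 156.24 + 21.60 = 177.84 → 178
G: 0.84×119 + 0.16×114 = 99.96 + 18.24 = 118.20 → 118
B: 0.84×95 + 0.16×229 = 79.80 + 36.64 = 116.44 → 116
= RGB(178, 118, 116)


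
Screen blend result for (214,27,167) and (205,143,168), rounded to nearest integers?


Screen: C = 255 - (255-A)×(255-B)/255, rounded to nearest integer
R: 255 - (255-214)×(255-205)/255 = 255 - 2050/255 ≈ 255 - 8.039 = 246.961 → 247
G: 255 - (255-27)×(255-143)/255 = 255 - 25536/255 ≈ 255 - 100.141 = 154.859 → 155
B: 255 - (255-167)×(255-168)/255 = 255 - 7656/255 ≈ 255 - 30.024 = 224.976 → 225
= RGB(247, 155, 225)


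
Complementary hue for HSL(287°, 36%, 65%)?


Complement = opposite side of color wheel = hue + 180°
H' = (287 + 180) mod 360 = 107°
S and L unchanged.
= HSL(107°, 36%, 65%)


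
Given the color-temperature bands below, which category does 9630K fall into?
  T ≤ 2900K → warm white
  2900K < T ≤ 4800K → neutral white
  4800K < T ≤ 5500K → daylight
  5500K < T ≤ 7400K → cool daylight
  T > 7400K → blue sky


Temperature: 9630K
9630K > 7400K → blue sky
Classification: blue sky


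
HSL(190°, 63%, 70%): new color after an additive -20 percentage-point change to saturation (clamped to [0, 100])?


Original S = 63%
Adjustment = -20 percentage points
New S = 63 + (-20) = 43
Clamp to [0, 100] → 43
= HSL(190°, 43%, 70%)


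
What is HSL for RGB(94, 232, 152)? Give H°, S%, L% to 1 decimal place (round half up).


Normalize: R'=94/255≈0.3686, G'=232/255≈0.9098, B'=152/255≈0.5961
Max=232/255, Min=94/255, Δ=Max-Min=138/255
L = (Max+Min)/2 = (232+94)/510 = 326/510 = 0.63921… → L = 63.9%
L > 0.5 → S = Δ/(2-Max-Min) = 138/(510-232-94) = 138/184 = 0.75 → S = 75.0%
(the 1/255 factors cancel in S and H, so raw channel differences can be used)
Max is G' → H = 60 × ((B-R)/Δ + 2) = 60 × ((152-94)/138 + 2)
  58/138 + 2 = 0.4202… + 2 = 2.4202…
  H = 60 × 2.4202… = 145.217…° → H = 145.2°
= HSL(145.2°, 75.0%, 63.9%)


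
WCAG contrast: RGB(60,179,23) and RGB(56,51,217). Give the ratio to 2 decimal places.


Linearize each sRGB channel c=v/255: c/12.92 if c ≤ 0.04045 else ((c+0.055)/1.055)^2.4
L = 0.2126×R_lin + 0.7152×G_lin + 0.0722×B_lin
Color 1 (60,179,23):
  R=60: 60/255≈0.2353 > 0.04045 → ((0.2353+0.055)/1.055)^2.4 ≈ 0.04519
  G=179: 179/255≈0.7020 > 0.04045 → ((0.7020+0.055)/1.055)^2.4 ≈ 0.45079
  B=23: 23/255≈0.0902 > 0.04045 → ((0.0902+0.055)/1.055)^2.4 ≈ 0.00857
  L1 = 0.2126×0.04519 + 0.7152×0.45079 + 0.0722×0.00857 ≈ 0.33263
Color 2 (56,51,217):
  R=56: 56/255≈0.2196 > 0.04045 → ((0.2196+0.055)/1.055)^2.4 ≈ 0.03955
  G=51: 51/255≈0.2000 > 0.04045 → ((0.2000+0.055)/1.055)^2.4 ≈ 0.03310
  B=217: 217/255≈0.8510 > 0.04045 → ((0.8510+0.055)/1.055)^2.4 ≈ 0.69387
  L2 = 0.2126×0.03955 + 0.7152×0.03310 + 0.0722×0.69387 ≈ 0.08218
Lighter = 0.33263, Darker = 0.08218
Ratio = (L_lighter + 0.05) / (L_darker + 0.05)
Ratio = (0.33263 + 0.05) / (0.08218 + 0.05) = 0.38263 / 0.13218 ≈ 2.8947
Ratio ≈ 2.89:1


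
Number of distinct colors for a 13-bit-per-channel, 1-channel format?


Total bits = 13 bits/channel × 1 channels = 13 bits
Distinct colors = 2^13
= 8,192 colors


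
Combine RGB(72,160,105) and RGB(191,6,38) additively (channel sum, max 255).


Additive: each channel = min(255, C₁+C₂)
R: 72+191 = 263 → 255
G: 160+6 = 166 → 166
B: 105+38 = 143 → 143
= RGB(255, 166, 143)


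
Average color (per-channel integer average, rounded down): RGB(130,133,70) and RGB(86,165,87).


Midpoint: each channel = ⌊(C₁+C₂)/2⌋
R: ⌊(130+86)/2⌋ = 108
G: ⌊(133+165)/2⌋ = 149
B: ⌊(70+87)/2⌋ = 78
= RGB(108, 149, 78)


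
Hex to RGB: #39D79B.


39 → 57 (R)
D7 → 215 (G)
9B → 155 (B)
= RGB(57, 215, 155)


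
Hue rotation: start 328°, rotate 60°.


New hue = (H + rotation) mod 360
New hue = (328 + 60) mod 360
= 388 mod 360
= 28°


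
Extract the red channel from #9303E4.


Color: #9303E4
R = 93 = 147
G = 03 = 3
B = E4 = 228
Red = 147


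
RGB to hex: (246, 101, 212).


R = 246 → F6 (hex)
G = 101 → 65 (hex)
B = 212 → D4 (hex)
Hex = #F665D4


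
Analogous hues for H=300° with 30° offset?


Base hue: 300°
Left analog: (300 - 30) mod 360 = 270°
Right analog: (300 + 30) mod 360 = 330°
Analogous hues = 270° and 330°


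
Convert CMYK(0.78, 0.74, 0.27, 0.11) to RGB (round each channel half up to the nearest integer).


R = 255 × (1-C) × (1-K) = 255 × 0.22 × 0.89 = 49.929 → 50
G = 255 × (1-M) × (1-K) = 255 × 0.26 × 0.89 = 59.007 → 59
B = 255 × (1-Y) × (1-K) = 255 × 0.73 × 0.89 = 165.6735 → 166
= RGB(50, 59, 166)


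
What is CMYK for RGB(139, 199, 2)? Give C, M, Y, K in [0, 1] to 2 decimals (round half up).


R'=139/255≈0.5451, G'=199/255≈0.7804, B'=2/255≈0.0078
K = 1 - max(R',G',B') = 1 - 199/255 = 56/255 = 0.21960… → 0.22
(1-R'-K)/(1-K) simplifies to (max-R)/max with max = 199:
C = (199-139)/199 = 60/199 = 0.30150… → 0.30
M = (199-199)/199 = 0/199 = 0 → 0.00
Y = (199-2)/199 = 197/199 = 0.98994… → 0.99
= CMYK(0.30, 0.00, 0.99, 0.22)


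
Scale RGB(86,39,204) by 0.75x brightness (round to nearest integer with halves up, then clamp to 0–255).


Multiply each channel by 0.75, round half up, clamp to [0, 255]
R: 86×0.75 = 64.5 → round → 65
G: 39×0.75 = 29.25 → round → 29
B: 204×0.75 = 153
= RGB(65, 29, 153)


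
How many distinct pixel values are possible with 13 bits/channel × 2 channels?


Total bits = 13 bits/channel × 2 channels = 26 bits
Distinct pixel values = 2^26
= 67,108,864 pixel values


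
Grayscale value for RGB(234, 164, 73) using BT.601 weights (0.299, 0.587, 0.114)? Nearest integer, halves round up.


Gray = 0.299×R + 0.587×G + 0.114×B
Gray = 0.299×234 + 0.587×164 + 0.114×73
Gray = 69.966 + 96.268 + 8.322
Gray = 174.556 → round half up → 175
Gray = 175


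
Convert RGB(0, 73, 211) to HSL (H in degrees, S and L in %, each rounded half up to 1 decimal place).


Normalize: R'=0/255≈0.0000, G'=73/255≈0.2863, B'=211/255≈0.8275
Max=211/255, Min=0/255, Δ=Max-Min=211/255
L = (Max+Min)/2 = (211+0)/510 = 211/510 = 0.41372… → L = 41.4%
L ≤ 0.5 → S = Δ/(Max+Min) = 211/(211+0) = 211/211 = 1 → S = 100.0%
(the 1/255 factors cancel in S and H, so raw channel differences can be used)
Max is B' → H = 60 × ((R-G)/Δ + 4) = 60 × ((0-73)/211 + 4)
  -73/211 + 4 = -0.3459… + 4 = 3.6540…
  H = 60 × 3.6540… = 219.241…° → H = 219.2°
= HSL(219.2°, 100.0%, 41.4%)


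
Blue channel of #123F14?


Color: #123F14
R = 12 = 18
G = 3F = 63
B = 14 = 20
Blue = 20


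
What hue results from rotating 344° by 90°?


New hue = (H + rotation) mod 360
New hue = (344 + 90) mod 360
= 434 mod 360
= 74°


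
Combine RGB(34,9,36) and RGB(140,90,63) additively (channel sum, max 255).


Additive: each channel = min(255, C₁+C₂)
R: 34+140 = 174 → 174
G: 9+90 = 99 → 99
B: 36+63 = 99 → 99
= RGB(174, 99, 99)


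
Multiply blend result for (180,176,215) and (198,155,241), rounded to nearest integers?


Multiply: C = A×B/255, rounded to nearest integer
R: 180×198/255 = 35640/255 ≈ 139.765 → 140
G: 176×155/255 = 27280/255 ≈ 106.980 → 107
B: 215×241/255 = 51815/255 ≈ 203.196 → 203
= RGB(140, 107, 203)


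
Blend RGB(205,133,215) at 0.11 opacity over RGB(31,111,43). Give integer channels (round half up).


C = α×F + (1-α)×B, with 1-α = 0.89
R: 0.11×205 + 0.89×31 = 22.55 + 27.59 = 50.14 → 50
G: 0.11×133 + 0.89×111 = 14.63 + 98.79 = 113.42 → 113
B: 0.11×215 + 0.89×43 = 23.65 + 38.27 = 61.92 → 62
= RGB(50, 113, 62)


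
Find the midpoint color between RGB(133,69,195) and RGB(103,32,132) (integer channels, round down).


Midpoint: each channel = ⌊(C₁+C₂)/2⌋
R: ⌊(133+103)/2⌋ = 118
G: ⌊(69+32)/2⌋ = 50
B: ⌊(195+132)/2⌋ = 163
= RGB(118, 50, 163)


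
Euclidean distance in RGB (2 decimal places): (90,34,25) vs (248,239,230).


d = √[(R₁-R₂)² + (G₁-G₂)² + (B₁-B₂)²]
d = √[(90-248)² + (34-239)² + (25-230)²]
d = √[24964 + 42025 + 42025]
d = √109014
d ≈ 330.17


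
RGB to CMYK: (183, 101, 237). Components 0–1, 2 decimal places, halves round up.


R'=183/255≈0.7176, G'=101/255≈0.3961, B'=237/255≈0.9294
K = 1 - max(R',G',B') = 1 - 237/255 = 18/255 = 0.07058… → 0.07
(1-R'-K)/(1-K) simplifies to (max-R)/max with max = 237:
C = (237-183)/237 = 54/237 = 0.22784… → 0.23
M = (237-101)/237 = 136/237 = 0.57383… → 0.57
Y = (237-237)/237 = 0/237 = 0 → 0.00
= CMYK(0.23, 0.57, 0.00, 0.07)


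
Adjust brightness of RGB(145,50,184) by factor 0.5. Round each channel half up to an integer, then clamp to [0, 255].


Multiply each channel by 0.5, round half up, clamp to [0, 255]
R: 145×0.5 = 72.5 → round → 73
G: 50×0.5 = 25
B: 184×0.5 = 92
= RGB(73, 25, 92)


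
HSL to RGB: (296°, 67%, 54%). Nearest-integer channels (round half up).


H=296°, S=0.67, L=0.54
C = (1-|2L-1|)×S = (1-|0.08|)×0.67 = 0.6164
H' = H/60 = 296/60 ≈ 4.9333; X = C×(1-|H' mod 2 - 1|) ≈ 0.5753
m = L - C/2 = 0.54 - 0.3082 = 0.2318
Sector ⌊H'⌋ = 4 → (R',G',B') = (≈0.5753, 0.0, 0.6164)
RGB = ((R'+m)×255, (G'+m)×255, (B'+m)×255) = (205.8122, 59.109, 216.291)
Round half up → RGB(206, 59, 216)


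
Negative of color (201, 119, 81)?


Invert: (255-R, 255-G, 255-B)
R: 255-201 = 54
G: 255-119 = 136
B: 255-81 = 174
= RGB(54, 136, 174)


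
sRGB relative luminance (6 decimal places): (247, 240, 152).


Linearize each channel (sRGB transfer function): c = v/255; c_lin = c/12.92 if c ≤ 0.04045, else ((c+0.055)/1.055)^2.4
  R: 247/255 ≈ 0.968627 > 0.04045 → ((0.968627+0.055)/1.055)^2.4 ≈ 0.930111
  G: 240/255 ≈ 0.941176 > 0.04045 → ((0.941176+0.055)/1.055)^2.4 ≈ 0.871367
  B: 152/255 ≈ 0.596078 > 0.04045 → ((0.596078+0.055)/1.055)^2.4 ≈ 0.313989
R_lin = 0.930111, G_lin = 0.871367, B_lin = 0.313989
L = 0.2126×R + 0.7152×G + 0.0722×B
L = 0.2126×0.930111 + 0.7152×0.871367 + 0.0722×0.313989
L ≈ 0.843613


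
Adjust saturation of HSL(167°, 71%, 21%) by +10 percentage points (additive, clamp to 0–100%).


Original S = 71%
Adjustment = +10 percentage points
New S = 71 + (10) = 81
Clamp to [0, 100] → 81
= HSL(167°, 81%, 21%)


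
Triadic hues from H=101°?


Triadic: equally spaced at 120° intervals
H1 = 101°
H2 = (101 + 120) mod 360 = 221°
H3 = (101 + 240) mod 360 = 341°
Triadic = 101°, 221°, 341°


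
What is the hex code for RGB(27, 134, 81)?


R = 27 → 1B (hex)
G = 134 → 86 (hex)
B = 81 → 51 (hex)
Hex = #1B8651


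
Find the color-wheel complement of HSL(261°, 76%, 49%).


Complement = opposite side of color wheel = hue + 180°
H' = (261 + 180) mod 360 = 81°
S and L unchanged.
= HSL(81°, 76%, 49%)


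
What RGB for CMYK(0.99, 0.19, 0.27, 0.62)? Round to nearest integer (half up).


R = 255 × (1-C) × (1-K) = 255 × 0.01 × 0.38 = 0.969 → 1
G = 255 × (1-M) × (1-K) = 255 × 0.81 × 0.38 = 78.489 → 78
B = 255 × (1-Y) × (1-K) = 255 × 0.73 × 0.38 = 70.737 → 71
= RGB(1, 78, 71)


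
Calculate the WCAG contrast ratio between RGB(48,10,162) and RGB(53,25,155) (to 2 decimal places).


Linearize each sRGB channel c=v/255: c/12.92 if c ≤ 0.04045 else ((c+0.055)/1.055)^2.4
L = 0.2126×R_lin + 0.7152×G_lin + 0.0722×B_lin
Color 1 (48,10,162):
  R=48: 48/255≈0.1882 > 0.04045 → ((0.1882+0.055)/1.055)^2.4 ≈ 0.02956
  G=10: 10/255≈0.0392 ≤ 0.04045 → 0.0392/12.92 ≈ 0.00304
  B=162: 162/255≈0.6353 > 0.04045 → ((0.6353+0.055)/1.055)^2.4 ≈ 0.36131
  L1 = 0.2126×0.02956 + 0.7152×0.00304 + 0.0722×0.36131 ≈ 0.03454
Color 2 (53,25,155):
  R=53: 53/255≈0.2078 > 0.04045 → ((0.2078+0.055)/1.055)^2.4 ≈ 0.03560
  G=25: 25/255≈0.0980 > 0.04045 → ((0.0980+0.055)/1.055)^2.4 ≈ 0.00972
  B=155: 155/255≈0.6078 > 0.04045 → ((0.6078+0.055)/1.055)^2.4 ≈ 0.32778
  L2 = 0.2126×0.03560 + 0.7152×0.00972 + 0.0722×0.32778 ≈ 0.03819
Lighter = 0.03819, Darker = 0.03454
Ratio = (L_lighter + 0.05) / (L_darker + 0.05)
Ratio = (0.03819 + 0.05) / (0.03454 + 0.05) = 0.08819 / 0.08454 ≈ 1.0431
Ratio ≈ 1.04:1


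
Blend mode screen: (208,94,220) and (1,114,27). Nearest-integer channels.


Screen: C = 255 - (255-A)×(255-B)/255, rounded to nearest integer
R: 255 - (255-208)×(255-1)/255 = 255 - 11938/255 ≈ 255 - 46.816 = 208.184 → 208
G: 255 - (255-94)×(255-114)/255 = 255 - 22701/255 ≈ 255 - 89.024 = 165.976 → 166
B: 255 - (255-220)×(255-27)/255 = 255 - 7980/255 ≈ 255 - 31.294 = 223.706 → 224
= RGB(208, 166, 224)


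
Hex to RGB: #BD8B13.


BD → 189 (R)
8B → 139 (G)
13 → 19 (B)
= RGB(189, 139, 19)


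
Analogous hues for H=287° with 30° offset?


Base hue: 287°
Left analog: (287 - 30) mod 360 = 257°
Right analog: (287 + 30) mod 360 = 317°
Analogous hues = 257° and 317°


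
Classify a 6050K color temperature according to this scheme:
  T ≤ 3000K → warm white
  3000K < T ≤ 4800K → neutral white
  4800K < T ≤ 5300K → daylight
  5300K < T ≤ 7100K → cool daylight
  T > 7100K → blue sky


Temperature: 6050K
5300K < 6050K ≤ 7100K → cool daylight
Classification: cool daylight


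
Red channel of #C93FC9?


Color: #C93FC9
R = C9 = 201
G = 3F = 63
B = C9 = 201
Red = 201


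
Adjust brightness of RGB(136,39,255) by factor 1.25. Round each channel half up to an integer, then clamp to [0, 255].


Multiply each channel by 1.25, round half up, clamp to [0, 255]
R: 136×1.25 = 170
G: 39×1.25 = 48.75 → round → 49
B: 255×1.25 = 318.75 → round → 319 → clamp → 255
= RGB(170, 49, 255)


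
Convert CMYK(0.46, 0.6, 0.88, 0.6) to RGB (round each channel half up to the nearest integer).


R = 255 × (1-C) × (1-K) = 255 × 0.54 × 0.40 = 55.08 → 55
G = 255 × (1-M) × (1-K) = 255 × 0.40 × 0.40 = 40.8 → 41
B = 255 × (1-Y) × (1-K) = 255 × 0.12 × 0.40 = 12.24 → 12
= RGB(55, 41, 12)


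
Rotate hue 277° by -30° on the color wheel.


New hue = (H + rotation) mod 360
New hue = (277 -30) mod 360
= 247 mod 360
= 247°


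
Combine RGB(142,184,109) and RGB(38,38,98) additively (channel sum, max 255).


Additive: each channel = min(255, C₁+C₂)
R: 142+38 = 180 → 180
G: 184+38 = 222 → 222
B: 109+98 = 207 → 207
= RGB(180, 222, 207)


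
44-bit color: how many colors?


Colors = 2^bits = 2^44
= 17,592,186,044,416 colors


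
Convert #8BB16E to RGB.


8B → 139 (R)
B1 → 177 (G)
6E → 110 (B)
= RGB(139, 177, 110)


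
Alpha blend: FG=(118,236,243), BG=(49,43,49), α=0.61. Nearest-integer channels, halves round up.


C = α×F + (1-α)×B, with 1-α = 0.39
R: 0.61×118 + 0.39×49 = 71.98 + 19.11 = 91.09 → 91
G: 0.61×236 + 0.39×43 = 143.96 + 16.77 = 160.73 → 161
B: 0.61×243 + 0.39×49 = 148.23 + 19.11 = 167.34 → 167
= RGB(91, 161, 167)


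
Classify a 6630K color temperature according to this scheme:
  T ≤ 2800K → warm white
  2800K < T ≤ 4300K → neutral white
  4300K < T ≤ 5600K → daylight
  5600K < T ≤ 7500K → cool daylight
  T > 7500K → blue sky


Temperature: 6630K
5600K < 6630K ≤ 7500K → cool daylight
Classification: cool daylight


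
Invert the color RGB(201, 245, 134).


Invert: (255-R, 255-G, 255-B)
R: 255-201 = 54
G: 255-245 = 10
B: 255-134 = 121
= RGB(54, 10, 121)


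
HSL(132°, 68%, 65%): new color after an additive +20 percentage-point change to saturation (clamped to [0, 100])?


Original S = 68%
Adjustment = +20 percentage points
New S = 68 + (20) = 88
Clamp to [0, 100] → 88
= HSL(132°, 88%, 65%)


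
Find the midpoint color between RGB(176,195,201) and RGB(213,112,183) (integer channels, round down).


Midpoint: each channel = ⌊(C₁+C₂)/2⌋
R: ⌊(176+213)/2⌋ = 194
G: ⌊(195+112)/2⌋ = 153
B: ⌊(201+183)/2⌋ = 192
= RGB(194, 153, 192)


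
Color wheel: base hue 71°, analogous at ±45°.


Base hue: 71°
Left analog: (71 - 45) mod 360 = 26°
Right analog: (71 + 45) mod 360 = 116°
Analogous hues = 26° and 116°


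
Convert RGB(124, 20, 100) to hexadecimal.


R = 124 → 7C (hex)
G = 20 → 14 (hex)
B = 100 → 64 (hex)
Hex = #7C1464


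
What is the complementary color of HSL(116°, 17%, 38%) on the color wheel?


Complement = opposite side of color wheel = hue + 180°
H' = (116 + 180) mod 360 = 296°
S and L unchanged.
= HSL(296°, 17%, 38%)


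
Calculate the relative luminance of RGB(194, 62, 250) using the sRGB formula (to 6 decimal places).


Linearize each channel (sRGB transfer function): c = v/255; c_lin = c/12.92 if c ≤ 0.04045, else ((c+0.055)/1.055)^2.4
  R: 194/255 ≈ 0.760784 > 0.04045 → ((0.760784+0.055)/1.055)^2.4 ≈ 0.539479
  G: 62/255 ≈ 0.243137 > 0.04045 → ((0.243137+0.055)/1.055)^2.4 ≈ 0.048172
  B: 250/255 ≈ 0.980392 > 0.04045 → ((0.980392+0.055)/1.055)^2.4 ≈ 0.955973
R_lin = 0.539479, G_lin = 0.048172, B_lin = 0.955973
L = 0.2126×R + 0.7152×G + 0.0722×B
L = 0.2126×0.539479 + 0.7152×0.048172 + 0.0722×0.955973
L ≈ 0.218167


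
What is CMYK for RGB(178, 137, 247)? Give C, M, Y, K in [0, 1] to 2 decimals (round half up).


R'=178/255≈0.6980, G'=137/255≈0.5373, B'=247/255≈0.9686
K = 1 - max(R',G',B') = 1 - 247/255 = 8/255 = 0.03137… → 0.03
(1-R'-K)/(1-K) simplifies to (max-R)/max with max = 247:
C = (247-178)/247 = 69/247 = 0.27935… → 0.28
M = (247-137)/247 = 110/247 = 0.44534… → 0.45
Y = (247-247)/247 = 0/247 = 0 → 0.00
= CMYK(0.28, 0.45, 0.00, 0.03)


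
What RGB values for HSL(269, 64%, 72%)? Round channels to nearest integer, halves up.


H=269°, S=0.64, L=0.72
C = (1-|2L-1|)×S = (1-|0.44|)×0.64 = 0.3584
H' = H/60 = 269/60 ≈ 4.4833; X = C×(1-|H' mod 2 - 1|) ≈ 0.1732
m = L - C/2 = 0.72 - 0.1792 = 0.5408
Sector ⌊H'⌋ = 4 → (R',G',B') = (≈0.1732, 0.0, 0.3584)
RGB = ((R'+m)×255, (G'+m)×255, (B'+m)×255) = (182.0768, 137.904, 229.296)
Round half up → RGB(182, 138, 229)


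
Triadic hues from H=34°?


Triadic: equally spaced at 120° intervals
H1 = 34°
H2 = (34 + 120) mod 360 = 154°
H3 = (34 + 240) mod 360 = 274°
Triadic = 34°, 154°, 274°


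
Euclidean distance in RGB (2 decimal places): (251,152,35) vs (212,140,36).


d = √[(R₁-R₂)² + (G₁-G₂)² + (B₁-B₂)²]
d = √[(251-212)² + (152-140)² + (35-36)²]
d = √[1521 + 144 + 1]
d = √1666
d ≈ 40.82


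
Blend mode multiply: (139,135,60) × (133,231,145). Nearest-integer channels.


Multiply: C = A×B/255, rounded to nearest integer
R: 139×133/255 = 18487/255 ≈ 72.498 → 72
G: 135×231/255 = 31185/255 ≈ 122.294 → 122
B: 60×145/255 = 8700/255 ≈ 34.118 → 34
= RGB(72, 122, 34)


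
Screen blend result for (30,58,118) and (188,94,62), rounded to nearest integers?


Screen: C = 255 - (255-A)×(255-B)/255, rounded to nearest integer
R: 255 - (255-30)×(255-188)/255 = 255 - 15075/255 ≈ 255 - 59.118 = 195.882 → 196
G: 255 - (255-58)×(255-94)/255 = 255 - 31717/255 ≈ 255 - 124.380 = 130.620 → 131
B: 255 - (255-118)×(255-62)/255 = 255 - 26441/255 ≈ 255 - 103.690 = 151.310 → 151
= RGB(196, 131, 151)


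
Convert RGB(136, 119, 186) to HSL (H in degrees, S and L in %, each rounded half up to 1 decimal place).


Normalize: R'=136/255≈0.5333, G'=119/255≈0.4667, B'=186/255≈0.7294
Max=186/255, Min=119/255, Δ=Max-Min=67/255
L = (Max+Min)/2 = (186+119)/510 = 305/510 = 0.59803… → L = 59.8%
L > 0.5 → S = Δ/(2-Max-Min) = 67/(510-186-119) = 67/205 = 0.32682… → S = 32.7%
(the 1/255 factors cancel in S and H, so raw channel differences can be used)
Max is B' → H = 60 × ((R-G)/Δ + 4) = 60 × ((136-119)/67 + 4)
  17/67 + 4 = 0.2537… + 4 = 4.2537…
  H = 60 × 4.2537… = 255.223…° → H = 255.2°
= HSL(255.2°, 32.7%, 59.8%)


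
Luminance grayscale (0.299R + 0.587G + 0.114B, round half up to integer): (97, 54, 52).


Gray = 0.299×R + 0.587×G + 0.114×B
Gray = 0.299×97 + 0.587×54 + 0.114×52
Gray = 29.003 + 31.698 + 5.928
Gray = 66.629 → round half up → 67
Gray = 67


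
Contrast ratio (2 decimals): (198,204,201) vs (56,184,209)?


Linearize each sRGB channel c=v/255: c/12.92 if c ≤ 0.04045 else ((c+0.055)/1.055)^2.4
L = 0.2126×R_lin + 0.7152×G_lin + 0.0722×B_lin
Color 1 (198,204,201):
  R=198: 198/255≈0.7765 > 0.04045 → ((0.7765+0.055)/1.055)^2.4 ≈ 0.56471
  G=204: 204/255≈0.8000 > 0.04045 → ((0.8000+0.055)/1.055)^2.4 ≈ 0.60383
  B=201: 201/255≈0.7882 > 0.04045 → ((0.7882+0.055)/1.055)^2.4 ≈ 0.58408
  L1 = 0.2126×0.56471 + 0.7152×0.60383 + 0.0722×0.58408 ≈ 0.59409
Color 2 (56,184,209):
  R=56: 56/255≈0.2196 > 0.04045 → ((0.2196+0.055)/1.055)^2.4 ≈ 0.03955
  G=184: 184/255≈0.7216 > 0.04045 → ((0.7216+0.055)/1.055)^2.4 ≈ 0.47932
  B=209: 209/255≈0.8196 > 0.04045 → ((0.8196+0.055)/1.055)^2.4 ≈ 0.63760
  L2 = 0.2126×0.03955 + 0.7152×0.47932 + 0.0722×0.63760 ≈ 0.39725
Lighter = 0.59409, Darker = 0.39725
Ratio = (L_lighter + 0.05) / (L_darker + 0.05)
Ratio = (0.59409 + 0.05) / (0.39725 + 0.05) = 0.64409 / 0.44725 ≈ 1.4401
Ratio ≈ 1.44:1


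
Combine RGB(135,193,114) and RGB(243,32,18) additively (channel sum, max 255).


Additive: each channel = min(255, C₁+C₂)
R: 135+243 = 378 → 255
G: 193+32 = 225 → 225
B: 114+18 = 132 → 132
= RGB(255, 225, 132)


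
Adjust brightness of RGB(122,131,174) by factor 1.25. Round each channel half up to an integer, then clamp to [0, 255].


Multiply each channel by 1.25, round half up, clamp to [0, 255]
R: 122×1.25 = 152.5 → round → 153
G: 131×1.25 = 163.75 → round → 164
B: 174×1.25 = 217.5 → round → 218
= RGB(153, 164, 218)


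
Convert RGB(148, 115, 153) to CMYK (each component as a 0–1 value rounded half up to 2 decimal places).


R'=148/255≈0.5804, G'=115/255≈0.4510, B'=153/255≈0.6000
K = 1 - max(R',G',B') = 1 - 153/255 = 102/255 = 0.4 → 0.40
(1-R'-K)/(1-K) simplifies to (max-R)/max with max = 153:
C = (153-148)/153 = 5/153 = 0.03267… → 0.03
M = (153-115)/153 = 38/153 = 0.24836… → 0.25
Y = (153-153)/153 = 0/153 = 0 → 0.00
= CMYK(0.03, 0.25, 0.00, 0.40)


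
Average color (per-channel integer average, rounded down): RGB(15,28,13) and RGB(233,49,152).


Midpoint: each channel = ⌊(C₁+C₂)/2⌋
R: ⌊(15+233)/2⌋ = 124
G: ⌊(28+49)/2⌋ = 38
B: ⌊(13+152)/2⌋ = 82
= RGB(124, 38, 82)


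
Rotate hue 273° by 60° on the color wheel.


New hue = (H + rotation) mod 360
New hue = (273 + 60) mod 360
= 333 mod 360
= 333°


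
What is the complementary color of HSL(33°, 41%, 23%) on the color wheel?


Complement = opposite side of color wheel = hue + 180°
H' = (33 + 180) mod 360 = 213°
S and L unchanged.
= HSL(213°, 41%, 23%)


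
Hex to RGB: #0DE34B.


0D → 13 (R)
E3 → 227 (G)
4B → 75 (B)
= RGB(13, 227, 75)


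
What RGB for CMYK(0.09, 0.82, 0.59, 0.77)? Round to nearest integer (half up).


R = 255 × (1-C) × (1-K) = 255 × 0.91 × 0.23 = 53.3715 → 53
G = 255 × (1-M) × (1-K) = 255 × 0.18 × 0.23 = 10.557 → 11
B = 255 × (1-Y) × (1-K) = 255 × 0.41 × 0.23 = 24.0465 → 24
= RGB(53, 11, 24)


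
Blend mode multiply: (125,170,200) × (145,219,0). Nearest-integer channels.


Multiply: C = A×B/255, rounded to nearest integer
R: 125×145/255 = 18125/255 ≈ 71.078 → 71
G: 170×219/255 = 37230/255 ≈ 146.000 → 146
B: 200×0/255 = 0/255 ≈ 0.000 → 0
= RGB(71, 146, 0)


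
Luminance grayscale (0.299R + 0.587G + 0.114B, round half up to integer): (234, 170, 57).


Gray = 0.299×R + 0.587×G + 0.114×B
Gray = 0.299×234 + 0.587×170 + 0.114×57
Gray = 69.966 + 99.790 + 6.498
Gray = 176.254 → round half up → 176
Gray = 176


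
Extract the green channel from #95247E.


Color: #95247E
R = 95 = 149
G = 24 = 36
B = 7E = 126
Green = 36


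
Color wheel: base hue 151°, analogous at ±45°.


Base hue: 151°
Left analog: (151 - 45) mod 360 = 106°
Right analog: (151 + 45) mod 360 = 196°
Analogous hues = 106° and 196°


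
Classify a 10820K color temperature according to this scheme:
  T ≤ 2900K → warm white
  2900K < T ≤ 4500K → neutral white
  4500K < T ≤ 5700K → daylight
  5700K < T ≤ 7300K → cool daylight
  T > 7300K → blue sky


Temperature: 10820K
10820K > 7300K → blue sky
Classification: blue sky


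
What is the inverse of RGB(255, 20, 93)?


Invert: (255-R, 255-G, 255-B)
R: 255-255 = 0
G: 255-20 = 235
B: 255-93 = 162
= RGB(0, 235, 162)


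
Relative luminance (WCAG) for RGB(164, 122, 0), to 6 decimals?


Linearize each channel (sRGB transfer function): c = v/255; c_lin = c/12.92 if c ≤ 0.04045, else ((c+0.055)/1.055)^2.4
  R: 164/255 ≈ 0.643137 > 0.04045 → ((0.643137+0.055)/1.055)^2.4 ≈ 0.371238
  G: 122/255 ≈ 0.478431 > 0.04045 → ((0.478431+0.055)/1.055)^2.4 ≈ 0.194618
  B: 0/255 ≈ 0.000000 ≤ 0.04045 → 0.000000/12.92 ≈ 0.000000
R_lin = 0.371238, G_lin = 0.194618, B_lin = 0.000000
L = 0.2126×R + 0.7152×G + 0.0722×B
L = 0.2126×0.371238 + 0.7152×0.194618 + 0.0722×0.000000
L ≈ 0.218116


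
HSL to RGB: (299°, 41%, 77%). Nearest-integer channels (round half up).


H=299°, S=0.41, L=0.77
C = (1-|2L-1|)×S = (1-|0.54|)×0.41 = 0.1886
H' = H/60 = 299/60 ≈ 4.9833; X = C×(1-|H' mod 2 - 1|) ≈ 0.1855
m = L - C/2 = 0.77 - 0.0943 = 0.6757
Sector ⌊H'⌋ = 4 → (R',G',B') = (≈0.1855, 0.0, 0.1886)
RGB = ((R'+m)×255, (G'+m)×255, (B'+m)×255) = (219.59495, 172.3035, 220.3965)
Round half up → RGB(220, 172, 220)


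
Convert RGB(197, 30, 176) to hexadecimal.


R = 197 → C5 (hex)
G = 30 → 1E (hex)
B = 176 → B0 (hex)
Hex = #C51EB0


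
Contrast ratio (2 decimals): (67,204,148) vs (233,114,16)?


Linearize each sRGB channel c=v/255: c/12.92 if c ≤ 0.04045 else ((c+0.055)/1.055)^2.4
L = 0.2126×R_lin + 0.7152×G_lin + 0.0722×B_lin
Color 1 (67,204,148):
  R=67: 67/255≈0.2627 > 0.04045 → ((0.2627+0.055)/1.055)^2.4 ≈ 0.05613
  G=204: 204/255≈0.8000 > 0.04045 → ((0.8000+0.055)/1.055)^2.4 ≈ 0.60383
  B=148: 148/255≈0.5804 > 0.04045 → ((0.5804+0.055)/1.055)^2.4 ≈ 0.29614
  L1 = 0.2126×0.05613 + 0.7152×0.60383 + 0.0722×0.29614 ≈ 0.46517
Color 2 (233,114,16):
  R=233: 233/255≈0.9137 > 0.04045 → ((0.9137+0.055)/1.055)^2.4 ≈ 0.81485
  G=114: 114/255≈0.4471 > 0.04045 → ((0.4471+0.055)/1.055)^2.4 ≈ 0.16827
  B=16: 16/255≈0.0627 > 0.04045 → ((0.0627+0.055)/1.055)^2.4 ≈ 0.00518
  L2 = 0.2126×0.81485 + 0.7152×0.16827 + 0.0722×0.00518 ≈ 0.29396
Lighter = 0.46517, Darker = 0.29396
Ratio = (L_lighter + 0.05) / (L_darker + 0.05)
Ratio = (0.46517 + 0.05) / (0.29396 + 0.05) = 0.51517 / 0.34396 ≈ 1.4978
Ratio ≈ 1.50:1


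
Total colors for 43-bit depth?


Colors = 2^bits = 2^43
= 8,796,093,022,208 colors


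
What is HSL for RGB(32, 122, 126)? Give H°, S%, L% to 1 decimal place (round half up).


Normalize: R'=32/255≈0.1255, G'=122/255≈0.4784, B'=126/255≈0.4941
Max=126/255, Min=32/255, Δ=Max-Min=94/255
L = (Max+Min)/2 = (126+32)/510 = 158/510 = 0.30980… → L = 31.0%
L ≤ 0.5 → S = Δ/(Max+Min) = 94/(126+32) = 94/158 = 0.59493… → S = 59.5%
(the 1/255 factors cancel in S and H, so raw channel differences can be used)
Max is B' → H = 60 × ((R-G)/Δ + 4) = 60 × ((32-122)/94 + 4)
  -90/94 + 4 = -0.9574… + 4 = 3.0425…
  H = 60 × 3.0425… = 182.553…° → H = 182.6°
= HSL(182.6°, 59.5%, 31.0%)


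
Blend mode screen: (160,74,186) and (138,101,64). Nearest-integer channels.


Screen: C = 255 - (255-A)×(255-B)/255, rounded to nearest integer
R: 255 - (255-160)×(255-138)/255 = 255 - 11115/255 ≈ 255 - 43.588 = 211.412 → 211
G: 255 - (255-74)×(255-101)/255 = 255 - 27874/255 ≈ 255 - 109.310 = 145.690 → 146
B: 255 - (255-186)×(255-64)/255 = 255 - 13179/255 ≈ 255 - 51.682 = 203.318 → 203
= RGB(211, 146, 203)


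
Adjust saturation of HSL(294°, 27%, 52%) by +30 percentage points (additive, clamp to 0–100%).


Original S = 27%
Adjustment = +30 percentage points
New S = 27 + (30) = 57
Clamp to [0, 100] → 57
= HSL(294°, 57%, 52%)


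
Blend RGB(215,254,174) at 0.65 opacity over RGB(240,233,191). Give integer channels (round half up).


C = α×F + (1-α)×B, with 1-α = 0.35
R: 0.65×215 + 0.35×240 = 139.75 + 84.00 = 223.75 → 224
G: 0.65×254 + 0.35×233 = 165.10 + 81.55 = 246.65 → 247
B: 0.65×174 + 0.35×191 = 113.10 + 66.85 = 179.95 → 180
= RGB(224, 247, 180)


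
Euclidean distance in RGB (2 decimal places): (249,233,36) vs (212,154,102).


d = √[(R₁-R₂)² + (G₁-G₂)² + (B₁-B₂)²]
d = √[(249-212)² + (233-154)² + (36-102)²]
d = √[1369 + 6241 + 4356]
d = √11966
d ≈ 109.39


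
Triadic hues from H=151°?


Triadic: equally spaced at 120° intervals
H1 = 151°
H2 = (151 + 120) mod 360 = 271°
H3 = (151 + 240) mod 360 = 31°
Triadic = 151°, 271°, 31°


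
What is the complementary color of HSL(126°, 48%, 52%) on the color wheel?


Complement = opposite side of color wheel = hue + 180°
H' = (126 + 180) mod 360 = 306°
S and L unchanged.
= HSL(306°, 48%, 52%)


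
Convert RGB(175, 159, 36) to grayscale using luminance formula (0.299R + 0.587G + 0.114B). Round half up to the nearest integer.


Gray = 0.299×R + 0.587×G + 0.114×B
Gray = 0.299×175 + 0.587×159 + 0.114×36
Gray = 52.325 + 93.333 + 4.104
Gray = 149.762 → round half up → 150
Gray = 150


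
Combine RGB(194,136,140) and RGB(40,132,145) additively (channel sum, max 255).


Additive: each channel = min(255, C₁+C₂)
R: 194+40 = 234 → 234
G: 136+132 = 268 → 255
B: 140+145 = 285 → 255
= RGB(234, 255, 255)


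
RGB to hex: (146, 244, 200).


R = 146 → 92 (hex)
G = 244 → F4 (hex)
B = 200 → C8 (hex)
Hex = #92F4C8


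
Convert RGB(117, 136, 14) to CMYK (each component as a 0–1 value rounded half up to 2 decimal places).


R'=117/255≈0.4588, G'=136/255≈0.5333, B'=14/255≈0.0549
K = 1 - max(R',G',B') = 1 - 136/255 = 119/255 = 0.46666… → 0.47
(1-R'-K)/(1-K) simplifies to (max-R)/max with max = 136:
C = (136-117)/136 = 19/136 = 0.13970… → 0.14
M = (136-136)/136 = 0/136 = 0 → 0.00
Y = (136-14)/136 = 122/136 = 0.89705… → 0.90
= CMYK(0.14, 0.00, 0.90, 0.47)


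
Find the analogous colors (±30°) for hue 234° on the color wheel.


Base hue: 234°
Left analog: (234 - 30) mod 360 = 204°
Right analog: (234 + 30) mod 360 = 264°
Analogous hues = 204° and 264°


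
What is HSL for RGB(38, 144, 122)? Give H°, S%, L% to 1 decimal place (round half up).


Normalize: R'=38/255≈0.1490, G'=144/255≈0.5647, B'=122/255≈0.4784
Max=144/255, Min=38/255, Δ=Max-Min=106/255
L = (Max+Min)/2 = (144+38)/510 = 182/510 = 0.35686… → L = 35.7%
L ≤ 0.5 → S = Δ/(Max+Min) = 106/(144+38) = 106/182 = 0.58241… → S = 58.2%
(the 1/255 factors cancel in S and H, so raw channel differences can be used)
Max is G' → H = 60 × ((B-R)/Δ + 2) = 60 × ((122-38)/106 + 2)
  84/106 + 2 = 0.7924… + 2 = 2.7924…
  H = 60 × 2.7924… = 167.547…° → H = 167.5°
= HSL(167.5°, 58.2%, 35.7%)


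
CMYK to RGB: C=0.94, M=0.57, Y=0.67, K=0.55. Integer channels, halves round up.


R = 255 × (1-C) × (1-K) = 255 × 0.06 × 0.45 = 6.885 → 7
G = 255 × (1-M) × (1-K) = 255 × 0.43 × 0.45 = 49.3425 → 49
B = 255 × (1-Y) × (1-K) = 255 × 0.33 × 0.45 = 37.8675 → 38
= RGB(7, 49, 38)


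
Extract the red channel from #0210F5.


Color: #0210F5
R = 02 = 2
G = 10 = 16
B = F5 = 245
Red = 2


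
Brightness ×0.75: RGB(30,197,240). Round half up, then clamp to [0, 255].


Multiply each channel by 0.75, round half up, clamp to [0, 255]
R: 30×0.75 = 22.5 → round → 23
G: 197×0.75 = 147.75 → round → 148
B: 240×0.75 = 180
= RGB(23, 148, 180)


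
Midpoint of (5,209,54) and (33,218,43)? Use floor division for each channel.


Midpoint: each channel = ⌊(C₁+C₂)/2⌋
R: ⌊(5+33)/2⌋ = 19
G: ⌊(209+218)/2⌋ = 213
B: ⌊(54+43)/2⌋ = 48
= RGB(19, 213, 48)


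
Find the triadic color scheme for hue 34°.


Triadic: equally spaced at 120° intervals
H1 = 34°
H2 = (34 + 120) mod 360 = 154°
H3 = (34 + 240) mod 360 = 274°
Triadic = 34°, 154°, 274°


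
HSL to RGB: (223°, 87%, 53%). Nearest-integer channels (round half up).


H=223°, S=0.87, L=0.53
C = (1-|2L-1|)×S = (1-|0.06|)×0.87 = 0.8178
H' = H/60 = 223/60 ≈ 3.7167; X = C×(1-|H' mod 2 - 1|) = 0.23171
m = L - C/2 = 0.53 - 0.4089 = 0.1211
Sector ⌊H'⌋ = 3 → (R',G',B') = (0.0, 0.23171, 0.8178)
RGB = ((R'+m)×255, (G'+m)×255, (B'+m)×255) = (30.8805, 89.96655, 239.4195)
Round half up → RGB(31, 90, 239)


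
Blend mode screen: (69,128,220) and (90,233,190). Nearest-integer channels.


Screen: C = 255 - (255-A)×(255-B)/255, rounded to nearest integer
R: 255 - (255-69)×(255-90)/255 = 255 - 30690/255 ≈ 255 - 120.353 = 134.647 → 135
G: 255 - (255-128)×(255-233)/255 = 255 - 2794/255 ≈ 255 - 10.957 = 244.043 → 244
B: 255 - (255-220)×(255-190)/255 = 255 - 2275/255 ≈ 255 - 8.922 = 246.078 → 246
= RGB(135, 244, 246)


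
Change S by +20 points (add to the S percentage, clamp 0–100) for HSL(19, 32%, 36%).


Original S = 32%
Adjustment = +20 percentage points
New S = 32 + (20) = 52
Clamp to [0, 100] → 52
= HSL(19°, 52%, 36%)


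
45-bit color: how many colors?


Colors = 2^bits = 2^45
= 35,184,372,088,832 colors


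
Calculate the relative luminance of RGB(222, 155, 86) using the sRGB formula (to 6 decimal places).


Linearize each channel (sRGB transfer function): c = v/255; c_lin = c/12.92 if c ≤ 0.04045, else ((c+0.055)/1.055)^2.4
  R: 222/255 ≈ 0.870588 > 0.04045 → ((0.870588+0.055)/1.055)^2.4 ≈ 0.730461
  G: 155/255 ≈ 0.607843 > 0.04045 → ((0.607843+0.055)/1.055)^2.4 ≈ 0.327778
  B: 86/255 ≈ 0.337255 > 0.04045 → ((0.337255+0.055)/1.055)^2.4 ≈ 0.093059
R_lin = 0.730461, G_lin = 0.327778, B_lin = 0.093059
L = 0.2126×R + 0.7152×G + 0.0722×B
L = 0.2126×0.730461 + 0.7152×0.327778 + 0.0722×0.093059
L ≈ 0.396442


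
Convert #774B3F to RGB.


77 → 119 (R)
4B → 75 (G)
3F → 63 (B)
= RGB(119, 75, 63)


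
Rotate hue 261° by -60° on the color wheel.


New hue = (H + rotation) mod 360
New hue = (261 -60) mod 360
= 201 mod 360
= 201°


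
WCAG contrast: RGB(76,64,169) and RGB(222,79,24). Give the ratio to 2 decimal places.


Linearize each sRGB channel c=v/255: c/12.92 if c ≤ 0.04045 else ((c+0.055)/1.055)^2.4
L = 0.2126×R_lin + 0.7152×G_lin + 0.0722×B_lin
Color 1 (76,64,169):
  R=76: 76/255≈0.2980 > 0.04045 → ((0.2980+0.055)/1.055)^2.4 ≈ 0.07227
  G=64: 64/255≈0.2510 > 0.04045 → ((0.2510+0.055)/1.055)^2.4 ≈ 0.05127
  B=169: 169/255≈0.6627 > 0.04045 → ((0.6627+0.055)/1.055)^2.4 ≈ 0.39676
  L1 = 0.2126×0.07227 + 0.7152×0.05127 + 0.0722×0.39676 ≈ 0.08068
Color 2 (222,79,24):
  R=222: 222/255≈0.8706 > 0.04045 → ((0.8706+0.055)/1.055)^2.4 ≈ 0.73046
  G=79: 79/255≈0.3098 > 0.04045 → ((0.3098+0.055)/1.055)^2.4 ≈ 0.07819
  B=24: 24/255≈0.0941 > 0.04045 → ((0.0941+0.055)/1.055)^2.4 ≈ 0.00913
  L2 = 0.2126×0.73046 + 0.7152×0.07819 + 0.0722×0.00913 ≈ 0.21188
Lighter = 0.21188, Darker = 0.08068
Ratio = (L_lighter + 0.05) / (L_darker + 0.05)
Ratio = (0.21188 + 0.05) / (0.08068 + 0.05) = 0.26188 / 0.13068 ≈ 2.0040
Ratio ≈ 2.00:1


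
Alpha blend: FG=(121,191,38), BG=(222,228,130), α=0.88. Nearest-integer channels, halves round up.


C = α×F + (1-α)×B, with 1-α = 0.12
R: 0.88×121 + 0.12×222 = 106.48 + 26.64 = 133.12 → 133
G: 0.88×191 + 0.12×228 = 168.08 + 27.36 = 195.44 → 195
B: 0.88×38 + 0.12×130 = 33.44 + 15.60 = 49.04 → 49
= RGB(133, 195, 49)


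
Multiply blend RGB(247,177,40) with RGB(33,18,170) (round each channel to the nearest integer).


Multiply: C = A×B/255, rounded to nearest integer
R: 247×33/255 = 8151/255 ≈ 31.965 → 32
G: 177×18/255 = 3186/255 ≈ 12.494 → 12
B: 40×170/255 = 6800/255 ≈ 26.667 → 27
= RGB(32, 12, 27)


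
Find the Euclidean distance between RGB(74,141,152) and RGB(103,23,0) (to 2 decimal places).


d = √[(R₁-R₂)² + (G₁-G₂)² + (B₁-B₂)²]
d = √[(74-103)² + (141-23)² + (152-0)²]
d = √[841 + 13924 + 23104]
d = √37869
d ≈ 194.60


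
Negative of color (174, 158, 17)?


Invert: (255-R, 255-G, 255-B)
R: 255-174 = 81
G: 255-158 = 97
B: 255-17 = 238
= RGB(81, 97, 238)


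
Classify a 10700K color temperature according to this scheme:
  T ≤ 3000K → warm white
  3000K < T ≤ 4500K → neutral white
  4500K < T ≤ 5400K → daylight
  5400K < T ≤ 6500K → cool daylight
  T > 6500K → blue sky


Temperature: 10700K
10700K > 6500K → blue sky
Classification: blue sky


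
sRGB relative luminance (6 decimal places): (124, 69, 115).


Linearize each channel (sRGB transfer function): c = v/255; c_lin = c/12.92 if c ≤ 0.04045, else ((c+0.055)/1.055)^2.4
  R: 124/255 ≈ 0.486275 > 0.04045 → ((0.486275+0.055)/1.055)^2.4 ≈ 0.201556
  G: 69/255 ≈ 0.270588 > 0.04045 → ((0.270588+0.055)/1.055)^2.4 ≈ 0.059511
  B: 115/255 ≈ 0.450980 > 0.04045 → ((0.450980+0.055)/1.055)^2.4 ≈ 0.171441
R_lin = 0.201556, G_lin = 0.059511, B_lin = 0.171441
L = 0.2126×R + 0.7152×G + 0.0722×B
L = 0.2126×0.201556 + 0.7152×0.059511 + 0.0722×0.171441
L ≈ 0.097791


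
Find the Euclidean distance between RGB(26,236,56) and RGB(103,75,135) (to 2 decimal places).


d = √[(R₁-R₂)² + (G₁-G₂)² + (B₁-B₂)²]
d = √[(26-103)² + (236-75)² + (56-135)²]
d = √[5929 + 25921 + 6241]
d = √38091
d ≈ 195.17


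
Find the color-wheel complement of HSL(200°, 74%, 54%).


Complement = opposite side of color wheel = hue + 180°
H' = (200 + 180) mod 360 = 20°
S and L unchanged.
= HSL(20°, 74%, 54%)


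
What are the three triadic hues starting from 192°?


Triadic: equally spaced at 120° intervals
H1 = 192°
H2 = (192 + 120) mod 360 = 312°
H3 = (192 + 240) mod 360 = 72°
Triadic = 192°, 312°, 72°


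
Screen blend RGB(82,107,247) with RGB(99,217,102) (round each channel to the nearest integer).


Screen: C = 255 - (255-A)×(255-B)/255, rounded to nearest integer
R: 255 - (255-82)×(255-99)/255 = 255 - 26988/255 ≈ 255 - 105.835 = 149.165 → 149
G: 255 - (255-107)×(255-217)/255 = 255 - 5624/255 ≈ 255 - 22.055 = 232.945 → 233
B: 255 - (255-247)×(255-102)/255 = 255 - 1224/255 ≈ 255 - 4.800 = 250.200 → 250
= RGB(149, 233, 250)
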